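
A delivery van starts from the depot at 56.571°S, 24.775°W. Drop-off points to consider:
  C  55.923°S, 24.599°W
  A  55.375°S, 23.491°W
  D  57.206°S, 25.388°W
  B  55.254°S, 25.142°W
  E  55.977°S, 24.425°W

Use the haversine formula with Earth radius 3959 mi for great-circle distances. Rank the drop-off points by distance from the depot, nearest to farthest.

Distances from the depot:
E 55.977°S, 24.425°W: 43.2 mi
C 55.923°S, 24.599°W: 45.3 mi
D 57.206°S, 25.388°W: 49.6 mi
B 55.254°S, 25.142°W: 92.1 mi
A 55.375°S, 23.491°W: 96.4 mi

E, C, D, B, A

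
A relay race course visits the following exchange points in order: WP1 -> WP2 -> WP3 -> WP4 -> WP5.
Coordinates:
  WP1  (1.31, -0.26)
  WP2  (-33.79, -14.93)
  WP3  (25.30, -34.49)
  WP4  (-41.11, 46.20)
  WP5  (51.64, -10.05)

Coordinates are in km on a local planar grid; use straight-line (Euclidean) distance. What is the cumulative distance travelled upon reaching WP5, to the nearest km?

313 km

Leg distances:
WP1→WP2: 38.0 km  (cumulative 38.0 km)
WP2→WP3: 62.2 km  (cumulative 100.3 km)
WP3→WP4: 104.5 km  (cumulative 204.8 km)
WP4→WP5: 108.5 km  (cumulative 313.3 km)
Cumulative distance at WP5 ≈ 313 km.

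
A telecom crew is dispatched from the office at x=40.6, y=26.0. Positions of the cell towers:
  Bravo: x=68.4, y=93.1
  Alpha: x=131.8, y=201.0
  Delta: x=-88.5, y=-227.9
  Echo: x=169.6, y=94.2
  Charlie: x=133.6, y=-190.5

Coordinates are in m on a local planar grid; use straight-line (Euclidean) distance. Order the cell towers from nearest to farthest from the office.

Bravo, Echo, Alpha, Charlie, Delta

Distances from the office:
Bravo x=68.4, y=93.1: 72.6 m
Echo x=169.6, y=94.2: 145.9 m
Alpha x=131.8, y=201.0: 197.3 m
Charlie x=133.6, y=-190.5: 235.6 m
Delta x=-88.5, y=-227.9: 284.8 m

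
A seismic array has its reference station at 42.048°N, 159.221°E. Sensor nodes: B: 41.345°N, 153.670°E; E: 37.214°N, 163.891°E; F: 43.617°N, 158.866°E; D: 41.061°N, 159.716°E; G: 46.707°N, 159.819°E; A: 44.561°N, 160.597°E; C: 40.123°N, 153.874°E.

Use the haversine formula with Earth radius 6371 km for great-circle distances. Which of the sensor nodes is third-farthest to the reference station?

Distance to each, sorted:
E: 669.7 km
G: 520.2 km
C: 496.5 km
B: 467.4 km
A: 300.8 km
F: 176.8 km
D: 117.2 km
The third-farthest is C at 496.5 km.

C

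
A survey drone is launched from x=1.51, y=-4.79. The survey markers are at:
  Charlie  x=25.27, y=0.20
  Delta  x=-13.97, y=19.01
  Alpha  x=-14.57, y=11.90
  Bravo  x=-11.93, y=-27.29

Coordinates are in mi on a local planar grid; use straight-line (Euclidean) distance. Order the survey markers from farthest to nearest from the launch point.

Distances from the launch point:
Delta x=-13.97, y=19.01: 28.4 mi
Bravo x=-11.93, y=-27.29: 26.2 mi
Charlie x=25.27, y=0.20: 24.3 mi
Alpha x=-14.57, y=11.90: 23.2 mi

Delta, Bravo, Charlie, Alpha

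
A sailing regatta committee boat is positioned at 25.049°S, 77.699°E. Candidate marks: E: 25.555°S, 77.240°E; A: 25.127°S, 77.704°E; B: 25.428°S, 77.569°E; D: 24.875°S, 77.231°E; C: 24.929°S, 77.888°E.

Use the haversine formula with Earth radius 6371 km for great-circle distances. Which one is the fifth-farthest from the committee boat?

Distance to each, sorted:
E: 72.8 km
D: 51.0 km
B: 44.1 km
C: 23.3 km
A: 8.7 km
The fifth-farthest is A at 8.7 km.

A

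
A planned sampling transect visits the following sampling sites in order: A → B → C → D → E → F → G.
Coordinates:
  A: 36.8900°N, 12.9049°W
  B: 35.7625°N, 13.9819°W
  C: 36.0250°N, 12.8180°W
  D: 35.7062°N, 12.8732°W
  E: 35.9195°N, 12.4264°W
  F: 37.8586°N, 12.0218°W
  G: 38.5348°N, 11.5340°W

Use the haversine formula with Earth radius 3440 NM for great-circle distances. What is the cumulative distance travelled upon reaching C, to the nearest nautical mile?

Leg distances:
A→B: 85.4 NM  (cumulative 85.4 NM)
B→C: 58.8 NM  (cumulative 144.2 NM)
Cumulative distance at C ≈ 144 NM.

144 NM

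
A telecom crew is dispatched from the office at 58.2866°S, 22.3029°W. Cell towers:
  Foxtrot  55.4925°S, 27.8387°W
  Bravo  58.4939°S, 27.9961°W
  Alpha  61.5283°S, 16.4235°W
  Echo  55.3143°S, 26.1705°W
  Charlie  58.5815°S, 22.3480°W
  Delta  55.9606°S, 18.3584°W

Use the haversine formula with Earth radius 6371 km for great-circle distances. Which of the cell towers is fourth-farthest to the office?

Delta

Distance to each, sorted:
Alpha: 486.9 km
Foxtrot: 457.5 km
Echo: 405.7 km
Delta: 351.4 km
Bravo: 332.5 km
Charlie: 32.9 km
The fourth-farthest is Delta at 351.4 km.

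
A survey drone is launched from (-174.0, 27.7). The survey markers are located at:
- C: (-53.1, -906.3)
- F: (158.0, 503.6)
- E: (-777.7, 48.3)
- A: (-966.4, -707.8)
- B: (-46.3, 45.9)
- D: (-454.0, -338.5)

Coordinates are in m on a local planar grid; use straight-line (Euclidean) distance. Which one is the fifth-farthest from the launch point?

D

Distance to each, sorted:
A: 1081.1 m
C: 941.8 m
E: 604.1 m
F: 580.3 m
D: 461.0 m
B: 129.0 m
The fifth-farthest is D at 461.0 m.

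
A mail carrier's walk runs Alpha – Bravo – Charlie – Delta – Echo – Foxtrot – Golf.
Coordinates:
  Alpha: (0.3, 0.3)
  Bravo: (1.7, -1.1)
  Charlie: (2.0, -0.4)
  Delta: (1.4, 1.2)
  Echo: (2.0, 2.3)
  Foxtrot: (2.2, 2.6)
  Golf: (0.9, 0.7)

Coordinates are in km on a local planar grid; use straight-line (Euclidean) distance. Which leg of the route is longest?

Foxtrot–Golf

Leg distances:
Alpha→Bravo: 2.0 km
Bravo→Charlie: 0.8 km
Charlie→Delta: 1.7 km
Delta→Echo: 1.3 km
Echo→Foxtrot: 0.4 km
Foxtrot→Golf: 2.3 km
The longest leg is Foxtrot–Golf at 2.3 km.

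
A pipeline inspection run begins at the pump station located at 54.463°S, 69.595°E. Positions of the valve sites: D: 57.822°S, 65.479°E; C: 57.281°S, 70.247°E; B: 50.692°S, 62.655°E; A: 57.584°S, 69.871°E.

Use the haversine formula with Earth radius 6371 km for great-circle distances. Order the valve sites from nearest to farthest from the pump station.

Distance from the pump station at 54.463°S, 69.595°E to each:
C 57.281°S, 70.247°E: 316.0 km
A 57.584°S, 69.871°E: 347.5 km
D 57.822°S, 65.479°E: 452.1 km
B 50.692°S, 62.655°E: 628.6 km

C, A, D, B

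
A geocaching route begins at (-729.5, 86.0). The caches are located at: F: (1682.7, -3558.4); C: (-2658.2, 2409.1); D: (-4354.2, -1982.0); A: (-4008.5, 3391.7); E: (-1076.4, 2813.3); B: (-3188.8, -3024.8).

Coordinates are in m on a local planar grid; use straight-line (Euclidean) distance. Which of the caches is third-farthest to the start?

Distances from the start ((-729.5, 86.0)):
A: 4656.1 m
F: 4370.4 m
D: 4173.1 m
B: 3965.5 m
C: 3019.4 m
E: 2749.3 m
The third-farthest is D at 4173.1 m.

D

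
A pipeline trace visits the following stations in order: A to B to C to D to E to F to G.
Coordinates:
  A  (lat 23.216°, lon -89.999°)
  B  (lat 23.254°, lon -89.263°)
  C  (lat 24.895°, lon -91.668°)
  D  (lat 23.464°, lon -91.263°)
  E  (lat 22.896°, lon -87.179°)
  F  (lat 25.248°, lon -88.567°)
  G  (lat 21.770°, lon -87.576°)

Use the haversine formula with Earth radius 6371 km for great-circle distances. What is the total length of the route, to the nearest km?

1663 km

Leg distances:
A→B: 75.3 km  (cumulative 75.3 km)
B→C: 304.8 km  (cumulative 380.1 km)
C→D: 164.3 km  (cumulative 544.5 km)
D→E: 422.2 km  (cumulative 966.7 km)
E→F: 297.1 km  (cumulative 1263.7 km)
F→G: 399.7 km  (cumulative 1663.4 km)
Total route length ≈ 1663 km.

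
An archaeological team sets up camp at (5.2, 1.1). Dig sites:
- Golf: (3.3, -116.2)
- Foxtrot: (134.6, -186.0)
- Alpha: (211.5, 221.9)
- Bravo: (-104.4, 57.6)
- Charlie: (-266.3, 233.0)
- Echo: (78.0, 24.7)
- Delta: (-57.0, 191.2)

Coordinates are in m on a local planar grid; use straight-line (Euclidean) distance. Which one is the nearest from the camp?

Echo

Distances from the camp ((5.2, 1.1)):
Echo: 76.5 m
Golf: 117.3 m
Bravo: 123.3 m
Delta: 200.0 m
Foxtrot: 227.5 m
Alpha: 302.2 m
Charlie: 357.1 m
The nearest is Echo at 76.5 m.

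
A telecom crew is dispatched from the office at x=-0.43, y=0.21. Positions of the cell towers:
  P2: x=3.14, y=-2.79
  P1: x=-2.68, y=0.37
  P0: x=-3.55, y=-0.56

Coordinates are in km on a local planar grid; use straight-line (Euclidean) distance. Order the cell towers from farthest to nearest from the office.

Distance from the office at x=-0.43, y=0.21 to each:
P2 x=3.14, y=-2.79: 4.7 km
P0 x=-3.55, y=-0.56: 3.2 km
P1 x=-2.68, y=0.37: 2.3 km

P2, P0, P1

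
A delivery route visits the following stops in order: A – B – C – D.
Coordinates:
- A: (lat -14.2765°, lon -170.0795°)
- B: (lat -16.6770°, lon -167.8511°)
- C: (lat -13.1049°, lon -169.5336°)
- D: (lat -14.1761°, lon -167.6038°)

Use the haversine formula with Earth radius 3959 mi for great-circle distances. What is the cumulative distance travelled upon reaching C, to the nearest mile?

Leg distances:
A→B: 222.6 mi  (cumulative 222.6 mi)
B→C: 271.2 mi  (cumulative 493.7 mi)
Cumulative distance at C ≈ 494 mi.

494 mi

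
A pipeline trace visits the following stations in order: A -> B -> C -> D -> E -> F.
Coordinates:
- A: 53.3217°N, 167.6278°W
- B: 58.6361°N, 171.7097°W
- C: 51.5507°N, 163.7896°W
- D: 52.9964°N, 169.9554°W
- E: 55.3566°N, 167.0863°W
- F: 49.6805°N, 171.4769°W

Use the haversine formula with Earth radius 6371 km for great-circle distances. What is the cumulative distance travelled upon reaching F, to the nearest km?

3045 km

Leg distances:
A→B: 642.9 km  (cumulative 642.9 km)
B→C: 933.9 km  (cumulative 1576.8 km)
C→D: 449.1 km  (cumulative 2025.9 km)
D→E: 322.0 km  (cumulative 2347.9 km)
E→F: 697.2 km  (cumulative 3045.1 km)
Cumulative distance at F ≈ 3045 km.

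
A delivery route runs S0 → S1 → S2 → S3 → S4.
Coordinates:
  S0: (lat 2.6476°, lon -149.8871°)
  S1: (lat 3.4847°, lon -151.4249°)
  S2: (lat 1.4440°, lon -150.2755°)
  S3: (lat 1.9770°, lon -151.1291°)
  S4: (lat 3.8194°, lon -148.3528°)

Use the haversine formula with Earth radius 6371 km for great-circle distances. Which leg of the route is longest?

S3–S4

Leg distances:
S0→S1: 194.5 km
S1→S2: 260.4 km
S2→S3: 111.9 km
S3→S4: 370.2 km
The longest leg is S3–S4 at 370.2 km.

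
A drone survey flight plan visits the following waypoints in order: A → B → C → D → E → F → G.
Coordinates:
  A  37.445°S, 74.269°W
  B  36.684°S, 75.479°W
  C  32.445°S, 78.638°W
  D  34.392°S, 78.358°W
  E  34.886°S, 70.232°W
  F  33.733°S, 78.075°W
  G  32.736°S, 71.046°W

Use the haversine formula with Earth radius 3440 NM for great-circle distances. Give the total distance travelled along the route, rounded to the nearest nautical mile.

Leg distances:
A→B: 73.8 NM  (cumulative 73.8 NM)
B→C: 298.6 NM  (cumulative 372.4 NM)
C→D: 117.7 NM  (cumulative 490.1 NM)
D→E: 402.4 NM  (cumulative 892.5 NM)
E→F: 395.0 NM  (cumulative 1287.4 NM)
F→G: 358.0 NM  (cumulative 1645.4 NM)
Total route length ≈ 1645 NM.

1645 NM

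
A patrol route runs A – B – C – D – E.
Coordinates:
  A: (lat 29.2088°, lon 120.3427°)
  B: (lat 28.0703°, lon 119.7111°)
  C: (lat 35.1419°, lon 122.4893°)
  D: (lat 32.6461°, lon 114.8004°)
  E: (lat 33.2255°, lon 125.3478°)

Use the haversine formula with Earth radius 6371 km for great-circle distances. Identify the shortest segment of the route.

A–B

Leg distances:
A→B: 140.8 km
B→C: 829.1 km
C→D: 761.7 km
D→E: 986.0 km
The shortest leg is A–B at 140.8 km.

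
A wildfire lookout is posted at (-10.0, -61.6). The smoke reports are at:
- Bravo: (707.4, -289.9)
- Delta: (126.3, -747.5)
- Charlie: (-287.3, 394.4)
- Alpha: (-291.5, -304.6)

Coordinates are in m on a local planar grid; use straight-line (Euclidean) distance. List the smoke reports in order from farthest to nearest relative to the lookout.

Bravo, Delta, Charlie, Alpha

Computing each straight-line distance from (-10.0, -61.6):
Bravo (707.4, -289.9): 752.9 m
Delta (126.3, -747.5): 699.3 m
Charlie (-287.3, 394.4): 533.7 m
Alpha (-291.5, -304.6): 371.9 m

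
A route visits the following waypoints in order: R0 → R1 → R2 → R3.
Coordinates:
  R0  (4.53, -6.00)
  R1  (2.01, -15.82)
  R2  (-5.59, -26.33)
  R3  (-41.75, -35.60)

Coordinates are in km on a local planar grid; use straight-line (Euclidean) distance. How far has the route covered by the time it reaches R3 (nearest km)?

Leg distances:
R0→R1: 10.1 km  (cumulative 10.1 km)
R1→R2: 13.0 km  (cumulative 23.1 km)
R2→R3: 37.3 km  (cumulative 60.4 km)
Cumulative distance at R3 ≈ 60 km.

60 km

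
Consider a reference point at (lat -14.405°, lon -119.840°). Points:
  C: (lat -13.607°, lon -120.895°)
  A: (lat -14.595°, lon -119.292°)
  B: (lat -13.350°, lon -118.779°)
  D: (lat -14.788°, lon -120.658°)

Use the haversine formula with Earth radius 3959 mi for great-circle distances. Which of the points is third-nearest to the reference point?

C

Distance to each, sorted:
A: 38.9 mi
D: 60.8 mi
C: 89.7 mi
B: 101.9 mi
The third-nearest is C at 89.7 mi.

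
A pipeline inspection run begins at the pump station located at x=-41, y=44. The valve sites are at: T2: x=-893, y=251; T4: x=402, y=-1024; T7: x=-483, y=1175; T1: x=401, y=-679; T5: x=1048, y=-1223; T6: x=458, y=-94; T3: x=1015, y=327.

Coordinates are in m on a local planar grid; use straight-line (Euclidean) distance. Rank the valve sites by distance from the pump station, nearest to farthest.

Distances from the pump station:
T6 x=458, y=-94: 517.7 m
T1 x=401, y=-679: 847.4 m
T2 x=-893, y=251: 876.8 m
T3 x=1015, y=327: 1093.3 m
T4 x=402, y=-1024: 1156.2 m
T7 x=-483, y=1175: 1214.3 m
T5 x=1048, y=-1223: 1670.7 m

T6, T1, T2, T3, T4, T7, T5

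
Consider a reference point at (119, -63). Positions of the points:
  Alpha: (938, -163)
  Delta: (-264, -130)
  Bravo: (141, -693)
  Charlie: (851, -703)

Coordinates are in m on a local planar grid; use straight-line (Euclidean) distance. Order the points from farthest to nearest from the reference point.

Charlie, Alpha, Bravo, Delta

Distances from the reference point:
Charlie (851, -703): 972.3 m
Alpha (938, -163): 825.1 m
Bravo (141, -693): 630.4 m
Delta (-264, -130): 388.8 m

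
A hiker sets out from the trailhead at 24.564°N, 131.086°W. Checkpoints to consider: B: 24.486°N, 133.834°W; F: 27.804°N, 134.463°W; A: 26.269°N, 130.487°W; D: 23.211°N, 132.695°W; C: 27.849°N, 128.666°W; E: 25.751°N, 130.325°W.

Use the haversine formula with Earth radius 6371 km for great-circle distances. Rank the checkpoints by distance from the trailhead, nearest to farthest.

Computing each great-circle distance from 24.564°N, 131.086°W:
E 25.751°N, 130.325°W: 152.6 km
A 26.269°N, 130.487°W: 198.9 km
D 23.211°N, 132.695°W: 222.2 km
B 24.486°N, 133.834°W: 278.1 km
C 27.849°N, 128.666°W: 437.8 km
F 27.804°N, 134.463°W: 493.2 km

E, A, D, B, C, F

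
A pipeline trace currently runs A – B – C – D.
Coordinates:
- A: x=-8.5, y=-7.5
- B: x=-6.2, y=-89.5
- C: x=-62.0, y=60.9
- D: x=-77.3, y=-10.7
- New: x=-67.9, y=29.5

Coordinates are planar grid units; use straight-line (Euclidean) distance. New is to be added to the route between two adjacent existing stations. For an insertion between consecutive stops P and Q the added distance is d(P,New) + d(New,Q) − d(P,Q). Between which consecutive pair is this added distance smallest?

between C and D

Added distance for inserting New between each consecutive pair:
A–B: 122.0
B–C: 5.6
C–D: 0.0
Smallest added distance is 0.0, inserting between C and D.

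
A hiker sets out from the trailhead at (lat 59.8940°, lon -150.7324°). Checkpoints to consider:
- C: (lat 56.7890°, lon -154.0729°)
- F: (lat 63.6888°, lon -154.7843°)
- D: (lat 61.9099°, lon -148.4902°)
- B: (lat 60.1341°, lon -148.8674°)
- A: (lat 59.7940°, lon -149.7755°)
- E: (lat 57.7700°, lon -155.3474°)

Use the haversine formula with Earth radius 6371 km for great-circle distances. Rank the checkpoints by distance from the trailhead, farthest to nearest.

F, C, E, D, B, A

Computing each great-circle distance from (lat 59.8940°, lon -150.7324°):
F (lat 63.6888°, lon -154.7843°): 472.4 km
C (lat 56.7890°, lon -154.0729°): 396.4 km
E (lat 57.7700°, lon -155.3474°): 355.3 km
D (lat 61.9099°, lon -148.4902°): 254.8 km
B (lat 60.1341°, lon -148.8674°): 107.0 km
A (lat 59.7940°, lon -149.7755°): 54.6 km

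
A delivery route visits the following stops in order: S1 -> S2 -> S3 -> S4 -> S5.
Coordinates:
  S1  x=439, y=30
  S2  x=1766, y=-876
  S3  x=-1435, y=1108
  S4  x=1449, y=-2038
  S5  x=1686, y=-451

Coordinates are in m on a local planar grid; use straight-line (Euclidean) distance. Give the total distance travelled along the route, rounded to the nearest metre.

Leg distances:
S1→S2: 1606.8 m  (cumulative 1606.8 m)
S2→S3: 3766.0 m  (cumulative 5372.8 m)
S3→S4: 4267.9 m  (cumulative 9640.7 m)
S4→S5: 1604.6 m  (cumulative 11245.2 m)
Total route length ≈ 11245 m.

11245 m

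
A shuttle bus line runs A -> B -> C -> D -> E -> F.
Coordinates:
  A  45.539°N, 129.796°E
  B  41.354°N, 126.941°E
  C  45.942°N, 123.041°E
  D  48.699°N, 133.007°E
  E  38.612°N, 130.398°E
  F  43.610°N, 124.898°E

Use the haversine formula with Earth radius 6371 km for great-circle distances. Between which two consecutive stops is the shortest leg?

Leg distances:
A→B: 519.2 km
B→C: 598.8 km
C→D: 810.6 km
D→E: 1140.9 km
E→F: 721.6 km
The shortest leg is A–B at 519.2 km.

A–B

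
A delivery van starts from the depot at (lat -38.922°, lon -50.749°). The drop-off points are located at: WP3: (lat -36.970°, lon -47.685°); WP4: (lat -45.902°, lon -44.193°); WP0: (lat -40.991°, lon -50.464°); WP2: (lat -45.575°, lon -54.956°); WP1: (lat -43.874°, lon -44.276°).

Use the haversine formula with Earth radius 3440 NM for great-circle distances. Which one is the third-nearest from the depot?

Distance to each, sorted:
WP0: 124.9 NM
WP3: 186.5 NM
WP1: 416.1 NM
WP2: 440.9 NM
WP4: 509.6 NM
The third-nearest is WP1 at 416.1 NM.

WP1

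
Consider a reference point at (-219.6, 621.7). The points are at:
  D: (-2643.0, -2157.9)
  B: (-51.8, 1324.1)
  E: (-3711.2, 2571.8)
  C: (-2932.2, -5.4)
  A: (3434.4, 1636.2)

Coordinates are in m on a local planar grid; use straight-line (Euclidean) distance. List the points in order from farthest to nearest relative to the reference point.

Distances from the reference point:
E (-3711.2, 2571.8): 3999.3 m
A (3434.4, 1636.2): 3792.2 m
D (-2643.0, -2157.9): 3687.7 m
C (-2932.2, -5.4): 2784.1 m
B (-51.8, 1324.1): 722.2 m

E, A, D, C, B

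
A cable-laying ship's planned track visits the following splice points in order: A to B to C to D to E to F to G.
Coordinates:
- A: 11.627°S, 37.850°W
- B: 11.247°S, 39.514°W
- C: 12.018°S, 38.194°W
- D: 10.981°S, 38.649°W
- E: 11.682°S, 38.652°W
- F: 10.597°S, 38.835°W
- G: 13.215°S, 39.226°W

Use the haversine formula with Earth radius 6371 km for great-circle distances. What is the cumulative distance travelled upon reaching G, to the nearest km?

Leg distances:
A→B: 186.2 km  (cumulative 186.2 km)
B→C: 167.4 km  (cumulative 353.6 km)
C→D: 125.5 km  (cumulative 479.1 km)
D→E: 77.9 km  (cumulative 557.1 km)
E→F: 122.3 km  (cumulative 679.3 km)
F→G: 294.2 km  (cumulative 973.5 km)
Cumulative distance at G ≈ 974 km.

974 km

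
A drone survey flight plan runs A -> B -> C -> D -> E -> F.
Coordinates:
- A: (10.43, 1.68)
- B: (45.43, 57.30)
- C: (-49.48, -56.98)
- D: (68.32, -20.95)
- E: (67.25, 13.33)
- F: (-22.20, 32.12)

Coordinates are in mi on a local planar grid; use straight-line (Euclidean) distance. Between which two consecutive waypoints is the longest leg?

Leg distances:
A→B: 65.7 mi
B→C: 148.6 mi
C→D: 123.2 mi
D→E: 34.3 mi
E→F: 91.4 mi
The longest leg is B–C at 148.6 mi.

B–C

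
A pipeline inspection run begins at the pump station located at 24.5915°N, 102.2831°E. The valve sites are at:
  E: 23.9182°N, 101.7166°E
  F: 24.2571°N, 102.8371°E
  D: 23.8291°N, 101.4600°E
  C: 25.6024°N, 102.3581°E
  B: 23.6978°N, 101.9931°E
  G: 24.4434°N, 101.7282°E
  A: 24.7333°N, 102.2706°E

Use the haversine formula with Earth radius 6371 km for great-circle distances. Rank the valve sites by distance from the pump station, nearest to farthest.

Computing each great-circle distance from 24.5915°N, 102.2831°E:
A 24.7333°N, 102.2706°E: 15.8 km
G 24.4434°N, 101.7282°E: 58.5 km
F 24.2571°N, 102.8371°E: 67.3 km
E 23.9182°N, 101.7166°E: 94.4 km
B 23.6978°N, 101.9931°E: 103.6 km
C 25.6024°N, 102.3581°E: 112.7 km
D 23.8291°N, 101.4600°E: 119.0 km

A, G, F, E, B, C, D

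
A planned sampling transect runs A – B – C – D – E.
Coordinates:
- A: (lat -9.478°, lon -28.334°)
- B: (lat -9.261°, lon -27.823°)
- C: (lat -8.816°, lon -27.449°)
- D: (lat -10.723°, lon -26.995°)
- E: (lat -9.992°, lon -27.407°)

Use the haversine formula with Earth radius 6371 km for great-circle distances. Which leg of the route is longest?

C–D

Leg distances:
A→B: 61.0 km
B→C: 64.3 km
C→D: 217.8 km
D→E: 92.9 km
The longest leg is C–D at 217.8 km.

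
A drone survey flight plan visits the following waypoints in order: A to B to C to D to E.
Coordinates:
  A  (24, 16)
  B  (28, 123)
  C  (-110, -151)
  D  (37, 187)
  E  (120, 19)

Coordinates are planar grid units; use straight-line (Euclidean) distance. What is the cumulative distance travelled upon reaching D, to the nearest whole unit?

782

Leg distances:
A→B: 107.1  (cumulative 107.1)
B→C: 306.8  (cumulative 413.9)
C→D: 368.6  (cumulative 782.4)
Cumulative distance at D ≈ 782.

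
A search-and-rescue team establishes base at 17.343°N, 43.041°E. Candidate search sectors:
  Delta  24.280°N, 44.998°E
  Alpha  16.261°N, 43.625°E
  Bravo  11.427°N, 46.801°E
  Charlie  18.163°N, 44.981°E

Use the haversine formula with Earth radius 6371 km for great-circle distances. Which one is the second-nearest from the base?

Charlie

Distances from the base (17.343°N, 43.041°E):
Alpha: 135.4 km
Charlie: 224.8 km
Bravo: 772.4 km
Delta: 797.7 km
The second-nearest is Charlie at 224.8 km.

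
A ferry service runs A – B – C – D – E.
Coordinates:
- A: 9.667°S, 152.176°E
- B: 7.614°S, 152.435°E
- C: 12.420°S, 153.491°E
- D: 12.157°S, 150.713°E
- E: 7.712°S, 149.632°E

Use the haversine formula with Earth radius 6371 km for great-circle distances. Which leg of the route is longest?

B–C

Leg distances:
A→B: 230.1 km
B→C: 546.8 km
C→D: 303.2 km
D→E: 508.2 km
The longest leg is B–C at 546.8 km.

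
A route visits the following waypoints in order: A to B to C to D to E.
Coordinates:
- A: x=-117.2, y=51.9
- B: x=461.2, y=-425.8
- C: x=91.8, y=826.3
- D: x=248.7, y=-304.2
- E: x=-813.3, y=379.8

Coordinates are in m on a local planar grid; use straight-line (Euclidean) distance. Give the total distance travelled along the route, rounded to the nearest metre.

Leg distances:
A→B: 750.2 m  (cumulative 750.2 m)
B→C: 1305.5 m  (cumulative 2055.6 m)
C→D: 1141.3 m  (cumulative 3197.0 m)
D→E: 1263.2 m  (cumulative 4460.2 m)
Total route length ≈ 4460 m.

4460 m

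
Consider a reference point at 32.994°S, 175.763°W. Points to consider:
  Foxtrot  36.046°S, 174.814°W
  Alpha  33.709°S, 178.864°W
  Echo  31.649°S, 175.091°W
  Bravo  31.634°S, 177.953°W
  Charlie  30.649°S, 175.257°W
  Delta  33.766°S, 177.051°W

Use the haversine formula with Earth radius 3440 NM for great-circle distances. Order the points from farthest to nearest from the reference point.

Computing each great-circle distance from 32.994°S, 175.763°W:
Foxtrot 36.046°S, 174.814°W: 189.2 NM
Alpha 33.709°S, 178.864°W: 161.3 NM
Charlie 30.649°S, 175.257°W: 143.1 NM
Bravo 31.634°S, 177.953°W: 137.9 NM
Echo 31.649°S, 175.091°W: 87.7 NM
Delta 33.766°S, 177.051°W: 79.5 NM

Foxtrot, Alpha, Charlie, Bravo, Echo, Delta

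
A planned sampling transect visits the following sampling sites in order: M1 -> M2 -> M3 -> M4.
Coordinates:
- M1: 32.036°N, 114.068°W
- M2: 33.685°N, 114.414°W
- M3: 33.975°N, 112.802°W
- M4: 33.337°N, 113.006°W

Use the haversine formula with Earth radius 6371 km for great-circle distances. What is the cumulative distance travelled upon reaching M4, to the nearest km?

412 km

Leg distances:
M1→M2: 186.2 km  (cumulative 186.2 km)
M2→M3: 152.3 km  (cumulative 338.5 km)
M3→M4: 73.4 km  (cumulative 411.9 km)
Cumulative distance at M4 ≈ 412 km.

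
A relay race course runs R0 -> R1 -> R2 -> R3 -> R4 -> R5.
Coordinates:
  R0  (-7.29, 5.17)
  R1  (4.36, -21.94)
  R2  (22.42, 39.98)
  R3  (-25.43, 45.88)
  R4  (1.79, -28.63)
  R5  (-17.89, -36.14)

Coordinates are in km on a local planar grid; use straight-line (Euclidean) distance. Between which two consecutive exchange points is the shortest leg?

Leg distances:
R0→R1: 29.5 km
R1→R2: 64.5 km
R2→R3: 48.2 km
R3→R4: 79.3 km
R4→R5: 21.1 km
The shortest leg is R4–R5 at 21.1 km.

R4–R5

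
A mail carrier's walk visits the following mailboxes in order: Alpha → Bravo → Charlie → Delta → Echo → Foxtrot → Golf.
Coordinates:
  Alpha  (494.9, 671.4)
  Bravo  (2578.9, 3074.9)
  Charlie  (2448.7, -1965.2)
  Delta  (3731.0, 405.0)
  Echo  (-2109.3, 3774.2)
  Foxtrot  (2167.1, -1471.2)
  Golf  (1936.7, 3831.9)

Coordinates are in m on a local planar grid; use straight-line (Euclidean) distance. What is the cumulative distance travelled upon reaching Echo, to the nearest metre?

17660 m

Leg distances:
Alpha→Bravo: 3181.2 m  (cumulative 3181.2 m)
Bravo→Charlie: 5041.8 m  (cumulative 8223.0 m)
Charlie→Delta: 2694.8 m  (cumulative 10917.8 m)
Delta→Echo: 6742.4 m  (cumulative 17660.2 m)
Cumulative distance at Echo ≈ 17660 m.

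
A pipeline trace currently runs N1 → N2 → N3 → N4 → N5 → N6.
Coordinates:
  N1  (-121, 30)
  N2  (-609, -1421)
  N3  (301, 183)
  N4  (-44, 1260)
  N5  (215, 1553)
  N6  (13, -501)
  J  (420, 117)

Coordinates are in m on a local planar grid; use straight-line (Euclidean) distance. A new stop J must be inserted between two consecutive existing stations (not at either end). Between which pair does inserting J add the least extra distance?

between N5 and N6

Added distance for inserting J between each consecutive pair:
N1–N2: 867.6 m
N2–N3: 142.4 m
N3–N4: 238.8 m
N4–N5: 2293.1 m
N5–N6: 126.6 m
Smallest added distance is 126.6 m, inserting between N5 and N6.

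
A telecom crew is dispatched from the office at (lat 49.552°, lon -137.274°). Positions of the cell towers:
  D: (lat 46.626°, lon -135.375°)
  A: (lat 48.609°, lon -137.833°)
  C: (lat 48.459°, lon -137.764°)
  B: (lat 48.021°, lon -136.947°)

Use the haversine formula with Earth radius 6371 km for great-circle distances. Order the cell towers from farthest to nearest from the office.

Distance from the office at (lat 49.552°, lon -137.274°) to each:
D (lat 46.626°, lon -135.375°): 354.6 km
B (lat 48.021°, lon -136.947°): 171.9 km
C (lat 48.459°, lon -137.764°): 126.7 km
A (lat 48.609°, lon -137.833°): 112.5 km

D, B, C, A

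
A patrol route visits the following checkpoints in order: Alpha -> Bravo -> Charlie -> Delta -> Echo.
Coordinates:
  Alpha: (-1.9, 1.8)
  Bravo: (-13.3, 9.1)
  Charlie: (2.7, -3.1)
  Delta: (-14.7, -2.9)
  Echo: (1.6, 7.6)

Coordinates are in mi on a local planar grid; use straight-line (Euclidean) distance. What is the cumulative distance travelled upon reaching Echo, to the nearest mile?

70 mi

Leg distances:
Alpha→Bravo: 13.5 mi  (cumulative 13.5 mi)
Bravo→Charlie: 20.1 mi  (cumulative 33.7 mi)
Charlie→Delta: 17.4 mi  (cumulative 51.1 mi)
Delta→Echo: 19.4 mi  (cumulative 70.4 mi)
Cumulative distance at Echo ≈ 70 mi.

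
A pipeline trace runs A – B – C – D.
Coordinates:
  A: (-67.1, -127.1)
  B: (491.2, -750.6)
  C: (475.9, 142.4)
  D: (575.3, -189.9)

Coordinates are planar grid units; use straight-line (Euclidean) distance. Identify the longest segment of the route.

B–C

Leg distances:
A→B: 836.9
B→C: 893.1
C→D: 346.8
The longest leg is B–C at 893.1.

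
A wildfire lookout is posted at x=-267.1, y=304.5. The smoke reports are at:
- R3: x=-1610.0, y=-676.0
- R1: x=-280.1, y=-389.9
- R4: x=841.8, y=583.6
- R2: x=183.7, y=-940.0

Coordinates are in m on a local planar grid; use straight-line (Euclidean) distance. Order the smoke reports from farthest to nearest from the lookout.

R3, R2, R4, R1

Distance from the lookout at x=-267.1, y=304.5 to each:
R3 x=-1610.0, y=-676.0: 1662.8 m
R2 x=183.7, y=-940.0: 1323.6 m
R4 x=841.8, y=583.6: 1143.5 m
R1 x=-280.1, y=-389.9: 694.5 m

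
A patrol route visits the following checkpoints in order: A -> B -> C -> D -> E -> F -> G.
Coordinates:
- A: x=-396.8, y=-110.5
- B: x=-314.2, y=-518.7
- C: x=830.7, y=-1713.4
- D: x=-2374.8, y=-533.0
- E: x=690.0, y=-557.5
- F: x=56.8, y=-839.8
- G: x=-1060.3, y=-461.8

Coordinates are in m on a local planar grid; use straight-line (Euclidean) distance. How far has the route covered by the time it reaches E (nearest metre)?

Leg distances:
A→B: 416.5 m  (cumulative 416.5 m)
B→C: 1654.7 m  (cumulative 2071.2 m)
C→D: 3415.9 m  (cumulative 5487.1 m)
D→E: 3064.9 m  (cumulative 8552.0 m)
Cumulative distance at E ≈ 8552 m.

8552 m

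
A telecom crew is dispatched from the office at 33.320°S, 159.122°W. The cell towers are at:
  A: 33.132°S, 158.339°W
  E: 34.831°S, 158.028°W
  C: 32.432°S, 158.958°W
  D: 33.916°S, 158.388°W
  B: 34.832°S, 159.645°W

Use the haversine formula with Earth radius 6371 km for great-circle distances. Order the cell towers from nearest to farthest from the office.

Computing each great-circle distance from 33.320°S, 159.122°W:
A 33.132°S, 158.339°W: 75.8 km
D 33.916°S, 158.388°W: 94.9 km
C 32.432°S, 158.958°W: 99.9 km
B 34.832°S, 159.645°W: 174.9 km
E 34.831°S, 158.028°W: 195.9 km

A, D, C, B, E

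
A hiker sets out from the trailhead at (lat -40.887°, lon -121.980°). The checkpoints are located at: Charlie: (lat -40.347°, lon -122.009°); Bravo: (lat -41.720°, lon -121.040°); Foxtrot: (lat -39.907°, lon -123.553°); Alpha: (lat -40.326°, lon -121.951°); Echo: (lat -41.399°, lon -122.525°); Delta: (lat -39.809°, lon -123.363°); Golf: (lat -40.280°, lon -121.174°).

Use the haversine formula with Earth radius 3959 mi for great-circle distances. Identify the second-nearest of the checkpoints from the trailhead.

Distance to each, sorted:
Charlie: 37.3 mi
Alpha: 38.8 mi
Echo: 45.3 mi
Golf: 59.6 mi
Bravo: 75.5 mi
Delta: 104.2 mi
Foxtrot: 106.9 mi
The second-nearest is Alpha at 38.8 mi.

Alpha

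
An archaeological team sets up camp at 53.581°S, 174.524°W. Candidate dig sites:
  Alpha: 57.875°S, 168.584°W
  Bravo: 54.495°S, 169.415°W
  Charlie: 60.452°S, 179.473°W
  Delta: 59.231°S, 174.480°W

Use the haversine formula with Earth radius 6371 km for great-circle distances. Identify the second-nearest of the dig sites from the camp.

Distance to each, sorted:
Bravo: 348.7 km
Alpha: 604.8 km
Delta: 628.3 km
Charlie: 820.1 km
The second-nearest is Alpha at 604.8 km.

Alpha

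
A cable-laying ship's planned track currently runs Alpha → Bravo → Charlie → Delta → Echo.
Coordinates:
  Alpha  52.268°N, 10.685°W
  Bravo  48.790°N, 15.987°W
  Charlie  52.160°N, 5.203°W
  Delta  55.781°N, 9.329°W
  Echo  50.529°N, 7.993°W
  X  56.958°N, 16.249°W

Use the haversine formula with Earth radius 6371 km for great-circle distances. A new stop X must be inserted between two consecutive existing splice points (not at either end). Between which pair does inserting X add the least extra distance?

Added distance for inserting X between each consecutive pair:
Alpha–Bravo: 1002.4 km
Bravo–Charlie: 947.5 km
Charlie–Delta: 849.2 km
Delta–Echo: 751.2 km
Smallest added distance is 751.2 km, inserting between Delta and Echo.

between Delta and Echo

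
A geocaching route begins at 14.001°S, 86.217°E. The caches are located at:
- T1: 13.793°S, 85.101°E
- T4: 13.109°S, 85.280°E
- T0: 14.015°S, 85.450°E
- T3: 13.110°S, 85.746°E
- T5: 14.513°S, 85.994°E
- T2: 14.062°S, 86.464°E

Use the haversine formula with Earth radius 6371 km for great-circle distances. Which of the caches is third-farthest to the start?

Distances from the start (14.001°S, 86.217°E):
T4: 141.8 km
T1: 122.7 km
T3: 111.4 km
T0: 82.8 km
T5: 61.8 km
T2: 27.5 km
The third-farthest is T3 at 111.4 km.

T3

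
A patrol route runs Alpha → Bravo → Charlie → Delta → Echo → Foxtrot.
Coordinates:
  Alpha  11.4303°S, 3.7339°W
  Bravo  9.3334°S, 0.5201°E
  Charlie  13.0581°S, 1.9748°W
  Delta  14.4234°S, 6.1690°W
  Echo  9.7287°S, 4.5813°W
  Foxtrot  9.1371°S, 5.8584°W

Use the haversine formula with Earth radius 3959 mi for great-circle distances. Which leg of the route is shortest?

Leg distances:
Alpha→Bravo: 323.4 mi
Bravo→Charlie: 307.9 mi
Charlie→Delta: 296.9 mi
Delta→Echo: 341.7 mi
Echo→Foxtrot: 96.2 mi
The shortest leg is Echo–Foxtrot at 96.2 mi.

Echo–Foxtrot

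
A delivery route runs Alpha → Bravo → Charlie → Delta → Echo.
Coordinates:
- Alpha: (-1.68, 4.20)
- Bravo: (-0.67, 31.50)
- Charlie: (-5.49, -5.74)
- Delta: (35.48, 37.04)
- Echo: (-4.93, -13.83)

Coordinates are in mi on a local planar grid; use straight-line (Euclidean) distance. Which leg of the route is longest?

Leg distances:
Alpha→Bravo: 27.3 mi
Bravo→Charlie: 37.6 mi
Charlie→Delta: 59.2 mi
Delta→Echo: 65.0 mi
The longest leg is Delta–Echo at 65.0 mi.

Delta–Echo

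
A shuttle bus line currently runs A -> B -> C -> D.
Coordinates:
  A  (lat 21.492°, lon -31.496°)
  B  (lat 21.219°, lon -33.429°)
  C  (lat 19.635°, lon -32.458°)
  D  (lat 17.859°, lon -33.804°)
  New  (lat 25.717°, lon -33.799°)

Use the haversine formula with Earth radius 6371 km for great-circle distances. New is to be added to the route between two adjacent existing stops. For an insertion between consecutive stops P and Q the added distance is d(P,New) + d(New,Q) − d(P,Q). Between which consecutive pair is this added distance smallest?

Added distance for inserting New between each consecutive pair:
A–B: 824.2 km
B–C: 988.6 km
C–D: 1320.8 km
Smallest added distance is 824.2 km, inserting between A and B.

between A and B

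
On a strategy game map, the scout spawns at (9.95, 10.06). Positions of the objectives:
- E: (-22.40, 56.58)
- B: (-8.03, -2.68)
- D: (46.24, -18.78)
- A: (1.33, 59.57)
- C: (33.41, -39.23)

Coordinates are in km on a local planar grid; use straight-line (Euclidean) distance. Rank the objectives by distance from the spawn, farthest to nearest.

E, C, A, D, B

Distance from the spawn at (9.95, 10.06) to each:
E (-22.40, 56.58): 56.7 km
C (33.41, -39.23): 54.6 km
A (1.33, 59.57): 50.3 km
D (46.24, -18.78): 46.4 km
B (-8.03, -2.68): 22.0 km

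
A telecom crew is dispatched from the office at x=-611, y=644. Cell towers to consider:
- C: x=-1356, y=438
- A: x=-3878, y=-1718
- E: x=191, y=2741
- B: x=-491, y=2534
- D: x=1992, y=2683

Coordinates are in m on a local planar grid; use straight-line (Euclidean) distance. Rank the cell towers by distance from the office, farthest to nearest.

A, D, E, B, C

Computing each straight-line distance from x=-611, y=644:
A x=-3878, y=-1718: 4031.4 m
D x=1992, y=2683: 3306.5 m
E x=191, y=2741: 2245.1 m
B x=-491, y=2534: 1893.8 m
C x=-1356, y=438: 773.0 m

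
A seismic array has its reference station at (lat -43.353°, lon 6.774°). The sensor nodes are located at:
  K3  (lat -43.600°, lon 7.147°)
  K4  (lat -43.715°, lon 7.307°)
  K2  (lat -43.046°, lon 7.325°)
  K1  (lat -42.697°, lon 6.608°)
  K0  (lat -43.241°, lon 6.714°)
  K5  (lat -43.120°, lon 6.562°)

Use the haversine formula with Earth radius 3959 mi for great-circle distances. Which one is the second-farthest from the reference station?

K4

Distance to each, sorted:
K1: 46.1 mi
K4: 36.6 mi
K2: 34.9 mi
K3: 25.3 mi
K5: 19.3 mi
K0: 8.3 mi
The second-farthest is K4 at 36.6 mi.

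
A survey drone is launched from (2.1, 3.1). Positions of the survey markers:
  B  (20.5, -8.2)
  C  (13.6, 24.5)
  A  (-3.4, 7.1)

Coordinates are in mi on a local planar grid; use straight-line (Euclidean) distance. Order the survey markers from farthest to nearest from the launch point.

C, B, A

Computing each straight-line distance from (2.1, 3.1):
C (13.6, 24.5): 24.3 mi
B (20.5, -8.2): 21.6 mi
A (-3.4, 7.1): 6.8 mi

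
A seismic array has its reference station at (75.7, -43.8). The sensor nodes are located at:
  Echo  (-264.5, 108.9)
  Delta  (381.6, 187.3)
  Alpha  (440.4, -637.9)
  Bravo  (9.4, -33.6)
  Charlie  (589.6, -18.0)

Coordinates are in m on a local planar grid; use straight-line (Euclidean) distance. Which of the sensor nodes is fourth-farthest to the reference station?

Echo

Distance to each, sorted:
Alpha: 697.1 m
Charlie: 514.5 m
Delta: 383.4 m
Echo: 372.9 m
Bravo: 67.1 m
The fourth-farthest is Echo at 372.9 m.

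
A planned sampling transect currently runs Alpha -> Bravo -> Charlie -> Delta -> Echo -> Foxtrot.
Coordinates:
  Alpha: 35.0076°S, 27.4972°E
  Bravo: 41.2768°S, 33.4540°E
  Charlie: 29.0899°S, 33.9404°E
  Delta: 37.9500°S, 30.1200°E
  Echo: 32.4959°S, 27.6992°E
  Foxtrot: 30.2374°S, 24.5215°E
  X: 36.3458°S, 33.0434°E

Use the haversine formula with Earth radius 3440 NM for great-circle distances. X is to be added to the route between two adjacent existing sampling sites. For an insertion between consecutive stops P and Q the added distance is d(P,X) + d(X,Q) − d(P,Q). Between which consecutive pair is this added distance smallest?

Added distance for inserting X between each consecutive pair:
Alpha–Bravo: 109.2 NM
Bravo–Charlie: 2.6 NM
Charlie–Delta: 42.7 NM
Delta–Echo: 172.8 NM
Echo–Foxtrot: 702.3 NM
Smallest added distance is 2.6 NM, inserting between Bravo and Charlie.

between Bravo and Charlie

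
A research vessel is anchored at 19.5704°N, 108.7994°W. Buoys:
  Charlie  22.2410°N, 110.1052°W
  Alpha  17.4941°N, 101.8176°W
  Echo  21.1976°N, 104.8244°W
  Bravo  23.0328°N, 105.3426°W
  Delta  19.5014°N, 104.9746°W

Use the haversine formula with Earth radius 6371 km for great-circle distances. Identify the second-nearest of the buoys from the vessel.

Delta

Distances from the vessel (19.5704°N, 108.7994°W):
Charlie: 326.5 km
Delta: 400.9 km
Echo: 452.1 km
Bravo: 525.7 km
Alpha: 771.3 km
The second-nearest is Delta at 400.9 km.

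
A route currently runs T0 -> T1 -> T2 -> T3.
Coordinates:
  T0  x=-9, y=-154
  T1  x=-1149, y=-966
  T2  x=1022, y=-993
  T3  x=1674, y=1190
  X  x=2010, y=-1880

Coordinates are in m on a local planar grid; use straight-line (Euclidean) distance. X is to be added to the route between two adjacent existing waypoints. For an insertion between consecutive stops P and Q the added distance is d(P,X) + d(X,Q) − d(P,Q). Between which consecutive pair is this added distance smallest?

between T2 and T3

Added distance for inserting X between each consecutive pair:
T0–T1: 4545.2 m
T1–T2: 2445.1 m
T2–T3: 2137.8 m
Smallest added distance is 2137.8 m, inserting between T2 and T3.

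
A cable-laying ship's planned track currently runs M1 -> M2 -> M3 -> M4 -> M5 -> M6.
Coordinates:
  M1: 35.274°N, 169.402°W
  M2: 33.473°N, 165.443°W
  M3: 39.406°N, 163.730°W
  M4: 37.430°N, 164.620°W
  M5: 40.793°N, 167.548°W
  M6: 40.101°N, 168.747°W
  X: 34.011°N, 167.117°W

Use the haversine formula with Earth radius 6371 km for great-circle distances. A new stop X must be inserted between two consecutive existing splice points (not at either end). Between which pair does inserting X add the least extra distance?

between M1 and M2

Added distance for inserting X between each consecutive pair:
M1–M2: 2.9 km
M2–M3: 160.2 km
M3–M4: 880.4 km
M4–M5: 745.8 km
M5–M6: 1320.2 km
Smallest added distance is 2.9 km, inserting between M1 and M2.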